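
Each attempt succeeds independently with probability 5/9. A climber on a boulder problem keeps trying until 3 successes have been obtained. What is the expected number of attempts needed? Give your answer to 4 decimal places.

5.4000

Y = total attempts until the third success; negative binomial with r=3, p=0.555556.
E[Y] = r / p = 3 / 0.555556 = 5.400000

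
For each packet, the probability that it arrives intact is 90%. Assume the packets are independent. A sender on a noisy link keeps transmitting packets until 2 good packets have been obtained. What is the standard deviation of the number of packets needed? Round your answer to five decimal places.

Y = total packets until the second success; negative binomial with r=2, p=0.90.
SD(Y) = √[r(1−p)/p²] = √(0.2469136) = 0.4969040

0.49690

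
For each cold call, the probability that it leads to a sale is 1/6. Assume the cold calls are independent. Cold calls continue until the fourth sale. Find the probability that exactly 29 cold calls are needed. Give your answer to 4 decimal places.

0.0265

Y = trial on which the fourth success occurs; negative binomial, r=4, p=0.166667.
P(Y=29) = C(28,3) · p^4 · (1−p)^25
= 3276 · 0.0007716 · 0.010483 = 0.026498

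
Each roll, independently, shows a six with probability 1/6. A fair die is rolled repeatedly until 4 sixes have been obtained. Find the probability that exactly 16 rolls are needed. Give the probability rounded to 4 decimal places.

0.0394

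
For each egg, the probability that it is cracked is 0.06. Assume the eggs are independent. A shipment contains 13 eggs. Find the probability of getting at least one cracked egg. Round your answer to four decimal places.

0.5526

P(at least one) = 1 − P(none) = 1 − (1 − 0.06)^13
= 1 − 0.447365 = 0.552635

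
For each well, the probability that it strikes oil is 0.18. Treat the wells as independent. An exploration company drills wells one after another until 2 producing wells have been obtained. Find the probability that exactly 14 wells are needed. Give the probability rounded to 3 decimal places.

0.039

Y = trial on which the second success occurs; negative binomial, r=2, p=0.18.
P(Y=14) = C(13,1) · p^2 · (1−p)^12
= 13 · 0.0324 · 0.09242 = 0.03893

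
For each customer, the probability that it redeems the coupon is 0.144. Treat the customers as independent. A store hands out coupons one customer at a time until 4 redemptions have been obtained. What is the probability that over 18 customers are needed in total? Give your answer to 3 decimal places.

0.745

Needing more than 18 customers ⇔ fewer than 4 successes in the first 18. With X ~ Binomial(18, 0.144), P(Y > 18) = P(X ≤ 3).
  k=0: C(18,0)·0.144^0·0.856^18 = 0.06089
  k=1: C(18,1)·0.144^1·0.856^17 = 0.18437
  k=2: C(18,2)·0.144^2·0.856^16 = 0.26363
  k=3: C(18,3)·0.144^3·0.856^15 = 0.23653
P(X ≤ 3) = 0.74542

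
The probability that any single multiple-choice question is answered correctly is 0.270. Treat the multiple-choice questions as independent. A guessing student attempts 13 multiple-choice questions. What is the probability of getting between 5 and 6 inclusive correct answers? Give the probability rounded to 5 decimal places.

X ~ Binomial(13, 0.27); P(5 ≤ X ≤ 6) = Σ C(13,k) p^k (1−p)^(13−k) over k:
  k=5: C(13,5)·0.27^5·0.73^8 = 0.1489293
  k=6: C(13,6)·0.27^6·0.73^7 = 0.0734446
Total = 0.2223739

0.22237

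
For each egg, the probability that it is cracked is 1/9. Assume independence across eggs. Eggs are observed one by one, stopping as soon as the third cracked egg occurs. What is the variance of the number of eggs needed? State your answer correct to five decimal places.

Y = total eggs until the third success; negative binomial with r=3, p=0.111111.
Var(Y) = r(1−p)/p² = 3·0.888889 / 0.111111² = 216.0000000

216.00000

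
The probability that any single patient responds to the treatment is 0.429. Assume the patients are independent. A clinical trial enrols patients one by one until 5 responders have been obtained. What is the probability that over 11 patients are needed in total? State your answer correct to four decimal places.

Needing more than 11 patients ⇔ fewer than 5 successes in the first 11. With X ~ Binomial(11, 0.429), P(Y > 11) = P(X ≤ 4).
  k=0: C(11,0)·0.429^0·0.571^11 = 0.002104
  k=1: C(11,1)·0.429^1·0.571^10 = 0.017386
  k=2: C(11,2)·0.429^2·0.571^9 = 0.065313
  k=3: C(11,3)·0.429^3·0.571^8 = 0.147212
  k=4: C(11,4)·0.429^4·0.571^7 = 0.221205
P(X ≤ 4) = 0.453222

0.4532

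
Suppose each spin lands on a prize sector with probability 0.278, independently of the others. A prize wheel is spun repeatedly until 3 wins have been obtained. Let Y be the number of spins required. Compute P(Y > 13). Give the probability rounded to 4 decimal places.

Needing more than 13 spins ⇔ fewer than 3 successes in the first 13. With X ~ Binomial(13, 0.278), P(Y > 13) = P(X ≤ 2).
  k=0: C(13,0)·0.278^0·0.722^13 = 0.014487
  k=1: C(13,1)·0.278^1·0.722^12 = 0.072516
  k=2: C(13,2)·0.278^2·0.722^11 = 0.167530
P(X ≤ 2) = 0.254534

0.2545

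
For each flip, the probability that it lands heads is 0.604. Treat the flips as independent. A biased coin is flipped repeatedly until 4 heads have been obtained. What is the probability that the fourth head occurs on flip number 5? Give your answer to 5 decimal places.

0.21082

Y = trial on which the fourth success occurs; negative binomial, r=4, p=0.604.
P(Y=5) = C(4,3) · p^4 · (1−p)^1
= 4 · 0.13309 · 0.396 = 0.2108157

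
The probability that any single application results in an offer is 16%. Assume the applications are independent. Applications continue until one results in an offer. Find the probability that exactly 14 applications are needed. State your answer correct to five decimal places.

0.01659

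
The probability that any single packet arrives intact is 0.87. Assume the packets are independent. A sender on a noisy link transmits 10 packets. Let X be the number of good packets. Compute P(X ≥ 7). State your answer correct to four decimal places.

X ~ Binomial(10, 0.87); P(X ≥ 7) = Σ C(10,k) p^k (1−p)^(10−k) over k:
  k=7: C(10,7)·0.87^7·0.13^3 = 0.099459
  k=8: C(10,8)·0.87^8·0.13^2 = 0.249605
  k=9: C(10,9)·0.87^9·0.13^1 = 0.371207
  k=10: C(10,10)·0.87^10·0.13^0 = 0.248423
Total = 0.968695

0.9687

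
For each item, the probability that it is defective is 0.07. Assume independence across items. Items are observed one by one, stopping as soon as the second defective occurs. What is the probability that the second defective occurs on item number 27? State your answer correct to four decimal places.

0.0208

Y = trial on which the second success occurs; negative binomial, r=2, p=0.07.
P(Y=27) = C(26,1) · p^2 · (1−p)^25
= 26 · 0.0049 · 0.16296 = 0.020761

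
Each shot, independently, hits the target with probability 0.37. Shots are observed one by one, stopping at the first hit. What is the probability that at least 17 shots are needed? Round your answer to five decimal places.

0.00062

Y = number of shots to the first success; geometric, p = 0.37.
P(Y > 16) = P(first 16 all fail) = (1−p)^16 = 0.0006158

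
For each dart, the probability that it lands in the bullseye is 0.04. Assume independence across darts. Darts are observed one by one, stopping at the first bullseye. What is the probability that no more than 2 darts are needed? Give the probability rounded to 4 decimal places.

0.0784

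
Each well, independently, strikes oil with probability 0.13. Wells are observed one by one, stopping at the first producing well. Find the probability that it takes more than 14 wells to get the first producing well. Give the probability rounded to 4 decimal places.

0.1423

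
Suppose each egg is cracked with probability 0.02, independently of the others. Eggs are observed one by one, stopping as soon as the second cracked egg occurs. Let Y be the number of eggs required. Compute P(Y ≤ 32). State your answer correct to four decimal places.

0.1340

Finishing within 32 eggs ⇔ at least 2 successes in the first 32. With X ~ Binomial(32, 0.02), P(Y ≤ 32) = 1 − P(X ≤ 1).
  k=0: C(32,0)·0.02^0·0.98^32 = 0.523883
  k=1: C(32,1)·0.02^1·0.98^31 = 0.342128
1 − 0.866011 = 0.133989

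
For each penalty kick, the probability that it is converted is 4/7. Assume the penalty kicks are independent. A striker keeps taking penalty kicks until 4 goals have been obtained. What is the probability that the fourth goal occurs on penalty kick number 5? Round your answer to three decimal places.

0.183

Y = trial on which the fourth success occurs; negative binomial, r=4, p=0.571429.
P(Y=5) = C(4,3) · p^4 · (1−p)^1
= 4 · 0.10662 · 0.42857 = 0.18278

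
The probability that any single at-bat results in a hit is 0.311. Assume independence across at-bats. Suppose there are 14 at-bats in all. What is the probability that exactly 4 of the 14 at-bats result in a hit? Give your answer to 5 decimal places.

0.22577

X ~ Binomial(n=14, p=0.311).
P(X=4) = C(14,4) · p^4 · (1−p)^10
= 1001 · 0.009355 · 0.02411 = 0.2257708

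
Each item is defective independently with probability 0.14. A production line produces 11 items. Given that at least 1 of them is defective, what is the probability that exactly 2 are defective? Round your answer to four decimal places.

0.3426

X ~ Binomial(11, 0.14). Want P(X=2 | X≥1) = P(X=2) / P(X≥1).
P(X=2) = C(11,2)·0.14^2·0.86^9 = 0.277399
P(X≥1) = 1 − 0.190319 = 0.809681
Ratio = 0.277399 / 0.809681 = 0.342603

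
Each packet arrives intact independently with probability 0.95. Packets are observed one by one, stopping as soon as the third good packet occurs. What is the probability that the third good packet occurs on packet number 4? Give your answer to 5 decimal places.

0.12861

Y = trial on which the third success occurs; negative binomial, r=3, p=0.95.
P(Y=4) = C(3,2) · p^3 · (1−p)^1
= 3 · 0.85737 · 0.05 = 0.1286063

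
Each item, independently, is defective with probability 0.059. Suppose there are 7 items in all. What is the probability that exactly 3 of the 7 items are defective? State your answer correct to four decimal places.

X ~ Binomial(n=7, p=0.059).
P(X=3) = C(7,3) · p^3 · (1−p)^4
= 35 · 0.00020538 · 0.78408 = 0.005636

0.0056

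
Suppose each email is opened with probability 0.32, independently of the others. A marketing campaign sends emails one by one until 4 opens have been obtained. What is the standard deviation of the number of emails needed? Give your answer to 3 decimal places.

5.154

Y = total emails until the fourth success; negative binomial with r=4, p=0.32.
SD(Y) = √[r(1−p)/p²] = √(26.56250) = 5.15388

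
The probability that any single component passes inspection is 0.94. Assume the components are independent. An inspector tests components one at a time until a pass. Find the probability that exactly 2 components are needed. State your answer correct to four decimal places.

0.0564

Geometric (trials to first success), p = 0.94.
P(Y = 2) = (1−p)^1 · p = 0.06 · 0.94 = 0.056400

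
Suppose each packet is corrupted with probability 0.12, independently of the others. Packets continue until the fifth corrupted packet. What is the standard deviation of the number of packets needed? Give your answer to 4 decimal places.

Y = total packets until the fifth success; negative binomial with r=5, p=0.12.
SD(Y) = √[r(1−p)/p²] = √(305.555556) = 17.480147

17.4801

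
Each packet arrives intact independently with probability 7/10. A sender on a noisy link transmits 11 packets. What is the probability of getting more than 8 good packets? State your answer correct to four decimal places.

X ~ Binomial(11, 0.70); P(X ≥ 9) = Σ C(11,k) p^k (1−p)^(11−k) over k:
  k=9: C(11,9)·0.70^9·0.30^2 = 0.199750
  k=10: C(11,10)·0.70^10·0.30^1 = 0.093217
  k=11: C(11,11)·0.70^11·0.30^0 = 0.019773
Total = 0.312740

0.3127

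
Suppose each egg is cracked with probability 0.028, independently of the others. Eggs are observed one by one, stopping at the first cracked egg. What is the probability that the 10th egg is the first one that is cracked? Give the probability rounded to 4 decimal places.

Geometric (trials to first success), p = 0.028.
P(Y = 10) = (1−p)^9 · p = 0.77446 · 0.028 = 0.021685

0.0217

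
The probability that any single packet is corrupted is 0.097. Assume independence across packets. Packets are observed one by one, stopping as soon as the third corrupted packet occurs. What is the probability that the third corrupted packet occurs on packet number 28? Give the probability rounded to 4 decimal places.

0.0250

Y = trial on which the third success occurs; negative binomial, r=3, p=0.097.
P(Y=28) = C(27,2) · p^3 · (1−p)^25
= 351 · 0.00091267 · 0.078018 = 0.024993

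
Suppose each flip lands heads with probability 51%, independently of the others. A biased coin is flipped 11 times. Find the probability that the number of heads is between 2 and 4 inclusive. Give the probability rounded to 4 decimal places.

X ~ Binomial(11, 0.51); P(2 ≤ X ≤ 4) = Σ C(11,k) p^k (1−p)^(11−k) over k:
  k=2: C(11,2)·0.51^2·0.49^9 = 0.023295
  k=3: C(11,3)·0.51^3·0.49^8 = 0.072738
  k=4: C(11,4)·0.51^4·0.49^7 = 0.151414
Total = 0.247448

0.2474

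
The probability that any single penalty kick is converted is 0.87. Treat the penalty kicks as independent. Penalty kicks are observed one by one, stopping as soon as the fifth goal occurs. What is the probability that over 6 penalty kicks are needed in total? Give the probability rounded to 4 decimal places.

0.1776

Needing more than 6 penalty kicks ⇔ fewer than 5 successes in the first 6. With X ~ Binomial(6, 0.87), P(Y > 6) = P(X ≤ 4).
  k=0: C(6,0)·0.87^0·0.13^6 = 0.000005
  k=1: C(6,1)·0.87^1·0.13^5 = 0.000194
  k=2: C(6,2)·0.87^2·0.13^4 = 0.003243
  k=3: C(6,3)·0.87^3·0.13^3 = 0.028935
  k=4: C(6,4)·0.87^4·0.13^2 = 0.145230
P(X ≤ 4) = 0.177605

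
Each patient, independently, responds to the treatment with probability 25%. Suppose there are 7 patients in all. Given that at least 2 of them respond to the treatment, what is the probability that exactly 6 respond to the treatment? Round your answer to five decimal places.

0.00231

X ~ Binomial(7, 0.25). Want P(X=6 | X≥2) = P(X=6) / P(X≥2).
P(X=6) = C(7,6)·0.25^6·0.75^1 = 0.0012817
P(X≥2) = 1 − 0.1334839 − 0.3114624 = 0.5550537
Ratio = 0.0012817 / 0.5550537 = 0.0023092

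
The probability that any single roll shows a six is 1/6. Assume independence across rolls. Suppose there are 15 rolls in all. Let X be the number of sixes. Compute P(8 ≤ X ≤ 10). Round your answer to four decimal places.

0.0013

X ~ Binomial(15, 0.166667); P(8 ≤ X ≤ 10) = Σ C(15,k) p^k (1−p)^(15−k) over k:
  k=8: C(15,8)·0.166667^8·0.833333^7 = 0.001069
  k=9: C(15,9)·0.166667^9·0.833333^6 = 0.000166
  k=10: C(15,10)·0.166667^10·0.833333^5 = 0.000020
Total = 0.001256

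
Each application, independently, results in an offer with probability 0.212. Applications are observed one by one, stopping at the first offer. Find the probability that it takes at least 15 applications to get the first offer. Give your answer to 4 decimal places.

Y = number of applications to the first success; geometric, p = 0.212.
P(Y > 14) = P(first 14 all fail) = (1−p)^14 = 0.035593

0.0356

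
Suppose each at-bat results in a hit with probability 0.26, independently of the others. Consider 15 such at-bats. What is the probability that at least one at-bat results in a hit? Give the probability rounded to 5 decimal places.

0.98907

P(at least one) = 1 − P(none) = 1 − (1 − 0.26)^15
= 1 − 0.0109264 = 0.9890736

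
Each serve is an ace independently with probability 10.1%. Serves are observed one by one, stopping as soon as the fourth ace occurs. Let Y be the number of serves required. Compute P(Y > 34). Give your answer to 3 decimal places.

0.546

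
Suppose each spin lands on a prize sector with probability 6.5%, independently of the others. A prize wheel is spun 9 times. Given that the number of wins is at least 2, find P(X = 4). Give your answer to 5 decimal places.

X ~ Binomial(9, 0.065). Want P(X=4 | X≥2) = P(X=4) / P(X≥2).
P(X=4) = C(9,4)·0.065^4·0.935^5 = 0.0016072
P(X≥2) = 1 − 0.5461406 − 0.3417030 = 0.1121564
Ratio = 0.0016072 / 0.1121564 = 0.0143304

0.01433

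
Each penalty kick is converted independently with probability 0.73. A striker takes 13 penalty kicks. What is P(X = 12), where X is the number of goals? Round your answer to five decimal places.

0.08039

X ~ Binomial(n=13, p=0.73).
P(X=12) = C(13,12) · p^12 · (1−p)^1
= 13 · 0.022902 · 0.27 = 0.0803862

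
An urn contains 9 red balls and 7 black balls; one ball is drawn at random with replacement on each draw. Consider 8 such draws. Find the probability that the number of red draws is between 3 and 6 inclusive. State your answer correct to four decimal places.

0.8503

X ~ Binomial(8, 0.5625); P(3 ≤ X ≤ 6) = Σ C(8,k) p^k (1−p)^(8−k) over k:
  k=3: C(8,3)·0.5625^3·0.4375^5 = 0.159752
  k=4: C(8,4)·0.5625^4·0.4375^4 = 0.256744
  k=5: C(8,5)·0.5625^5·0.4375^3 = 0.264080
  k=6: C(8,6)·0.5625^6·0.4375^2 = 0.169765
Total = 0.850341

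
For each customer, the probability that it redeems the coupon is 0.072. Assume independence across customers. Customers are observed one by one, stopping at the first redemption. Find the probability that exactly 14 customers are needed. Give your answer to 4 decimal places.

Geometric (trials to first success), p = 0.072.
P(Y = 14) = (1−p)^13 · p = 0.37855 · 0.072 = 0.027256

0.0273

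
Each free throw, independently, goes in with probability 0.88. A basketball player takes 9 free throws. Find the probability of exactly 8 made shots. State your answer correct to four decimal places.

0.3884

X ~ Binomial(n=9, p=0.88).
P(X=8) = C(9,8) · p^8 · (1−p)^1
= 9 · 0.35963 · 0.12 = 0.388405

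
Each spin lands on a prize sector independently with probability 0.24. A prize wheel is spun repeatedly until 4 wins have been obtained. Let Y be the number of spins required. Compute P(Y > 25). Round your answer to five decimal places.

0.11658

Needing more than 25 spins ⇔ fewer than 4 successes in the first 25. With X ~ Binomial(25, 0.24), P(Y > 25) = P(X ≤ 3).
  k=0: C(25,0)·0.24^0·0.76^25 = 0.0010479
  k=1: C(25,1)·0.24^1·0.76^24 = 0.0082733
  k=2: C(25,2)·0.24^2·0.76^23 = 0.0313514
  k=3: C(25,3)·0.24^3·0.76^22 = 0.0759033
P(X ≤ 3) = 0.1165759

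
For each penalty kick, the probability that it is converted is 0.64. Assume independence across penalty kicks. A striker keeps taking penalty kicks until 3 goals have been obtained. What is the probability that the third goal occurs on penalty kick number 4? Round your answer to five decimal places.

Y = trial on which the third success occurs; negative binomial, r=3, p=0.64.
P(Y=4) = C(3,2) · p^3 · (1−p)^1
= 3 · 0.26214 · 0.36 = 0.2831155

0.28312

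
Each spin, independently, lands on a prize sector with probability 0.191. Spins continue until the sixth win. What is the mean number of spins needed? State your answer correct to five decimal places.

Y = total spins until the sixth success; negative binomial with r=6, p=0.191.
E[Y] = r / p = 6 / 0.191 = 31.4136126

31.41361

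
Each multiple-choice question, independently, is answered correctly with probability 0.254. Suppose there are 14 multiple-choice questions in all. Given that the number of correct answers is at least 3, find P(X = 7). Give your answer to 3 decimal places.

X ~ Binomial(14, 0.254). Want P(X=7 | X≥3) = P(X=7) / P(X≥3).
P(X=7) = C(14,7)·0.254^7·0.746^7 = 0.03010
P(X≥3) = 1 − 0.01653 − 0.07881 − 0.17441 = 0.73025
Ratio = 0.03010 / 0.73025 = 0.04122

0.041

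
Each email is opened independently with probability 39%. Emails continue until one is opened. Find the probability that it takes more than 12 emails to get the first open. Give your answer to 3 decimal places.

0.003

Y = number of emails to the first success; geometric, p = 0.39.
P(Y > 12) = P(first 12 all fail) = (1−p)^12 = 0.00265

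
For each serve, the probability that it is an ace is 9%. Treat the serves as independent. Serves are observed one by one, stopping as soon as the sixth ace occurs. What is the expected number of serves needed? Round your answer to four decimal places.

66.6667

Y = total serves until the sixth success; negative binomial with r=6, p=0.09.
E[Y] = r / p = 6 / 0.09 = 66.666667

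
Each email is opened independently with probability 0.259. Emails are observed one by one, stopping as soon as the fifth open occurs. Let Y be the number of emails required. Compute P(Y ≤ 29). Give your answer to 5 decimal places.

Finishing within 29 emails ⇔ at least 5 successes in the first 29. With X ~ Binomial(29, 0.259), P(Y ≤ 29) = 1 − P(X ≤ 4).
  k=0: C(29,0)·0.259^0·0.741^29 = 0.0001678
  k=1: C(29,1)·0.259^1·0.741^28 = 0.0017006
  k=2: C(29,2)·0.259^2·0.741^27 = 0.0083218
  k=3: C(29,3)·0.259^3·0.741^26 = 0.0261783
  k=4: C(29,4)·0.259^4·0.741^25 = 0.0594752
1 − 0.0958437 = 0.9041563

0.90416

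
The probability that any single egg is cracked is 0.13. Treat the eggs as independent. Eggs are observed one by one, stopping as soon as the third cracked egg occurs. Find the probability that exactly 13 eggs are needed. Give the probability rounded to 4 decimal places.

0.0360

Y = trial on which the third success occurs; negative binomial, r=3, p=0.13.
P(Y=13) = C(12,2) · p^3 · (1−p)^10
= 66 · 0.002197 · 0.24842 = 0.036022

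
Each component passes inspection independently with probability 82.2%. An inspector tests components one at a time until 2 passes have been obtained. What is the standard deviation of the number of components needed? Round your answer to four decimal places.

Y = total components until the second success; negative binomial with r=2, p=0.822.
SD(Y) = √[r(1−p)/p²] = √(0.526874) = 0.725861

0.7259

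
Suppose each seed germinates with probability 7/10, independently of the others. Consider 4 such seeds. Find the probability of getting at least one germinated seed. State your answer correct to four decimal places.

0.9919

P(at least one) = 1 − P(none) = 1 − (1 − 0.70)^4
= 1 − 0.008100 = 0.991900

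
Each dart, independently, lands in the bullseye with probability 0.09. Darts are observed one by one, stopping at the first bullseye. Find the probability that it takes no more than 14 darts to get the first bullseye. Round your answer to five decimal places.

Y = number of darts to the first success; geometric, p = 0.09.
P(Y ≤ 14) = 1 − (1−p)^14 = 1 − 0.2670420 = 0.7329580

0.73296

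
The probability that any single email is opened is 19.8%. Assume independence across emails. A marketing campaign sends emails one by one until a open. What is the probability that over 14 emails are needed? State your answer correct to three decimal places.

0.046

Y = number of emails to the first success; geometric, p = 0.198.
P(Y > 14) = P(first 14 all fail) = (1−p)^14 = 0.04555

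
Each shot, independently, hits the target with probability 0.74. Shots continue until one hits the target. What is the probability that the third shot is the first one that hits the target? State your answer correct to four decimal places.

0.0500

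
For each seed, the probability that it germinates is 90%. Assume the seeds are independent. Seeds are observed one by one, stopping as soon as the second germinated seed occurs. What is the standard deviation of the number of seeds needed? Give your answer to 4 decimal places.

0.4969

Y = total seeds until the second success; negative binomial with r=2, p=0.90.
SD(Y) = √[r(1−p)/p²] = √(0.246914) = 0.496904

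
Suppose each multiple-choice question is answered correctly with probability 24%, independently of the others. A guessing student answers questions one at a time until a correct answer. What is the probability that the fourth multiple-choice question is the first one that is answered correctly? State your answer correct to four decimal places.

0.1054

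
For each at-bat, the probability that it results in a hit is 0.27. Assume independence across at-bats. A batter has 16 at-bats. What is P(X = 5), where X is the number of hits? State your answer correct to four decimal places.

0.1966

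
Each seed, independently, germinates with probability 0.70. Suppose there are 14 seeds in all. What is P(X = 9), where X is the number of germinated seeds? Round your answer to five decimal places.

0.19631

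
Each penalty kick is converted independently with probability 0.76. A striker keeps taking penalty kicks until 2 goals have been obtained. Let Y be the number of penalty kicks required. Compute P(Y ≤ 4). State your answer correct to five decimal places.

Finishing within 4 penalty kicks ⇔ at least 2 successes in the first 4. With X ~ Binomial(4, 0.76), P(Y ≤ 4) = 1 − P(X ≤ 1).
  k=0: C(4,0)·0.76^0·0.24^4 = 0.0033178
  k=1: C(4,1)·0.76^1·0.24^3 = 0.0420250
1 − 0.0453427 = 0.9546573

0.95466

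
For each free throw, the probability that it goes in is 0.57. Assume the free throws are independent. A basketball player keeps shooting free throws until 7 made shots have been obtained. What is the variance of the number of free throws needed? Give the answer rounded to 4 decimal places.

9.2644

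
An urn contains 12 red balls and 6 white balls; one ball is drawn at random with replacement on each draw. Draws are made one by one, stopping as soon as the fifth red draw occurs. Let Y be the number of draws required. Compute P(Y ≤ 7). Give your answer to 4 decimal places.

Finishing within 7 draws ⇔ at least 5 successes in the first 7. With X ~ Binomial(7, 0.666667), P(Y ≤ 7) = 1 − P(X ≤ 4).
  k=0: C(7,0)·0.666667^0·0.333333^7 = 0.000457
  k=1: C(7,1)·0.666667^1·0.333333^6 = 0.006401
  k=2: C(7,2)·0.666667^2·0.333333^5 = 0.038409
  k=3: C(7,3)·0.666667^3·0.333333^4 = 0.128029
  k=4: C(7,4)·0.666667^4·0.333333^3 = 0.256059
1 − 0.429355 = 0.570645

0.5706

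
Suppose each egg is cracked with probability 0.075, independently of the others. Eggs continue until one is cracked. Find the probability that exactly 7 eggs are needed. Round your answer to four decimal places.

0.0470

Geometric (trials to first success), p = 0.075.
P(Y = 7) = (1−p)^6 · p = 0.6264 · 0.075 = 0.046980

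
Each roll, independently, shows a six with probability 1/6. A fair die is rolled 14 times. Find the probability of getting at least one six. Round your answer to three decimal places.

P(at least one) = 1 − P(none) = 1 − (1 − 0.166667)^14
= 1 − 0.07789 = 0.92211

0.922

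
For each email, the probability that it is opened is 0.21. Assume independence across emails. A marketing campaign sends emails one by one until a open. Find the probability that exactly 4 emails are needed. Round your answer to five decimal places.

0.10354

Geometric (trials to first success), p = 0.21.
P(Y = 4) = (1−p)^3 · p = 0.49304 · 0.21 = 0.1035382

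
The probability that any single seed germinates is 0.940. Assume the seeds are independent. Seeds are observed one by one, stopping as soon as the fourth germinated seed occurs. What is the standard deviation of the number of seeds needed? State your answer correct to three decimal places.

0.521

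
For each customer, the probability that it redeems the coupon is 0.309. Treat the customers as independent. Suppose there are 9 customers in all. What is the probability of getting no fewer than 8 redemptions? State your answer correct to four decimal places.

0.0005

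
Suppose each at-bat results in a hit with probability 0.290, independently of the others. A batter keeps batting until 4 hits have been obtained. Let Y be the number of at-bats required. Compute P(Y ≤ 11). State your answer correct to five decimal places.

Finishing within 11 at-bats ⇔ at least 4 successes in the first 11. With X ~ Binomial(11, 0.29), P(Y ≤ 11) = 1 − P(X ≤ 3).
  k=0: C(11,0)·0.29^0·0.71^11 = 0.0231122
  k=1: C(11,1)·0.29^1·0.71^10 = 0.1038423
  k=2: C(11,2)·0.29^2·0.71^9 = 0.2120722
  k=3: C(11,3)·0.29^3·0.71^8 = 0.2598632
1 − 0.5988899 = 0.4011101

0.40111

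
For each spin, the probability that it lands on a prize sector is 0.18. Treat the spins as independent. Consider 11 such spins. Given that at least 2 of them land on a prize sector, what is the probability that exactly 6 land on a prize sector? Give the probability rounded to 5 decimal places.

0.00947

X ~ Binomial(11, 0.18). Want P(X=6 | X≥2) = P(X=6) / P(X≥2).
P(X=6) = C(11,6)·0.18^6·0.82^5 = 0.0058257
P(X≥2) = 1 − 0.1127074 − 0.2721471 = 0.6151455
Ratio = 0.0058257 / 0.6151455 = 0.0094704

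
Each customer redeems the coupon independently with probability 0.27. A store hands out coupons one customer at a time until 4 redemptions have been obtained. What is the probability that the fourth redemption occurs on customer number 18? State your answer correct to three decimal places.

Y = trial on which the fourth success occurs; negative binomial, r=4, p=0.27.
P(Y=18) = C(17,3) · p^4 · (1−p)^14
= 680 · 0.0053144 · 0.012205 = 0.04410

0.044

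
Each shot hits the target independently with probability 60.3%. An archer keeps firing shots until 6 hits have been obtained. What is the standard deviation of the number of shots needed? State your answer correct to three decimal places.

Y = total shots until the sixth success; negative binomial with r=6, p=0.603.
SD(Y) = √[r(1−p)/p²] = √(6.55099) = 2.55949

2.559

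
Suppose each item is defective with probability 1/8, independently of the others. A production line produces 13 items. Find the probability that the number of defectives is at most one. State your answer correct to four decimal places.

X ~ Binomial(13, 0.125); P(X ≤ 1) = Σ C(13,k) p^k (1−p)^(13−k) over k:
  k=0: C(13,0)·0.125^0·0.875^13 = 0.176240
  k=1: C(13,1)·0.125^1·0.875^12 = 0.327303
Total = 0.503543

0.5035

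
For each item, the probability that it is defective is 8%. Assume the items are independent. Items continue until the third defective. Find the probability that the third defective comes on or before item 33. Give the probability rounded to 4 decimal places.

Finishing within 33 items ⇔ at least 3 successes in the first 33. With X ~ Binomial(33, 0.08), P(Y ≤ 33) = 1 − P(X ≤ 2).
  k=0: C(33,0)·0.08^0·0.92^33 = 0.063826
  k=1: C(33,1)·0.08^1·0.92^32 = 0.183153
  k=2: C(33,2)·0.08^2·0.92^31 = 0.254822
1 − 0.501801 = 0.498199

0.4982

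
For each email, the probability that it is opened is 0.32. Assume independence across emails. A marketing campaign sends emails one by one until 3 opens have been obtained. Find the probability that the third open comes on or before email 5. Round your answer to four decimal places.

Finishing within 5 emails ⇔ at least 3 successes in the first 5. With X ~ Binomial(5, 0.32), P(Y ≤ 5) = 1 − P(X ≤ 2).
  k=0: C(5,0)·0.32^0·0.68^5 = 0.145393
  k=1: C(5,1)·0.32^1·0.68^4 = 0.342102
  k=2: C(5,2)·0.32^2·0.68^3 = 0.321978
1 − 0.809474 = 0.190526

0.1905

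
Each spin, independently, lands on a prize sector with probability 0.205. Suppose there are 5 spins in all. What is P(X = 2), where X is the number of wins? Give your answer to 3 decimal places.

0.211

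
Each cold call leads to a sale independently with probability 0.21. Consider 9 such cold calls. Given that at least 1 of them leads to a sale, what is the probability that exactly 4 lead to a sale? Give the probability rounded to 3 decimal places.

X ~ Binomial(9, 0.21). Want P(X=4 | X≥1) = P(X=4) / P(X≥1).
P(X=4) = C(9,4)·0.21^4·0.79^5 = 0.07540
P(X≥1) = 1 − 0.11985 = 0.88015
Ratio = 0.07540 / 0.88015 = 0.08567

0.086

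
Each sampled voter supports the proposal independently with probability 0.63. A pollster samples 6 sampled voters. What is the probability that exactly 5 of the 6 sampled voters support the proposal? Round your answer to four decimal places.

0.2203

X ~ Binomial(n=6, p=0.63).
P(X=5) = C(6,5) · p^5 · (1−p)^1
= 6 · 0.099244 · 0.37 = 0.220321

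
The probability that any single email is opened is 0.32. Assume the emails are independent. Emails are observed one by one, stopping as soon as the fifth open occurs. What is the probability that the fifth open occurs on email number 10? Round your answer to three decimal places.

0.061

Y = trial on which the fifth success occurs; negative binomial, r=5, p=0.32.
P(Y=10) = C(9,4) · p^5 · (1−p)^5
= 126 · 0.0033554 · 0.14539 = 0.06147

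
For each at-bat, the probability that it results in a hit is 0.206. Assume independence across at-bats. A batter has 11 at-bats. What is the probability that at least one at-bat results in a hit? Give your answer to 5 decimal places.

P(at least one) = 1 − P(none) = 1 − (1 − 0.206)^11
= 1 − 0.0790725 = 0.9209275

0.92093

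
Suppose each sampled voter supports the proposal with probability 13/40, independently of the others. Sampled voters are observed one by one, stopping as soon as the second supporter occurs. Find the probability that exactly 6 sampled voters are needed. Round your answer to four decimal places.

Y = trial on which the second success occurs; negative binomial, r=2, p=0.325.
P(Y=6) = C(5,1) · p^2 · (1−p)^4
= 5 · 0.10562 · 0.20759 = 0.109636

0.1096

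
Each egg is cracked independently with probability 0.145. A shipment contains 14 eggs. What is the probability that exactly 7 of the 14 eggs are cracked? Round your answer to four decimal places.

0.0015

X ~ Binomial(n=14, p=0.145).
P(X=7) = C(14,7) · p^7 · (1−p)^7
= 3432 · 1.3476e-06 · 0.33401 = 0.001545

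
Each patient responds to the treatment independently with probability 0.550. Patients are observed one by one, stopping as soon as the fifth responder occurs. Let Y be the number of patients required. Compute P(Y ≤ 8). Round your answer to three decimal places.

0.477

Finishing within 8 patients ⇔ at least 5 successes in the first 8. With X ~ Binomial(8, 0.55), P(Y ≤ 8) = 1 − P(X ≤ 4).
  k=0: C(8,0)·0.55^0·0.45^8 = 0.00168
  k=1: C(8,1)·0.55^1·0.45^7 = 0.01644
  k=2: C(8,2)·0.55^2·0.45^6 = 0.07033
  k=3: C(8,3)·0.55^3·0.45^5 = 0.17192
  k=4: C(8,4)·0.55^4·0.45^4 = 0.26266
1 − 0.52304 = 0.47696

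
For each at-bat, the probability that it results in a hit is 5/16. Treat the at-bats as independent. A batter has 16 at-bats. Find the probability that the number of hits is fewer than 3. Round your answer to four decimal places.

X ~ Binomial(16, 0.3125); P(X ≤ 2) = Σ C(16,k) p^k (1−p)^(16−k) over k:
  k=0: C(16,0)·0.3125^0·0.6875^16 = 0.002491
  k=1: C(16,1)·0.3125^1·0.6875^15 = 0.018116
  k=2: C(16,2)·0.3125^2·0.6875^14 = 0.061759
Total = 0.082366

0.0824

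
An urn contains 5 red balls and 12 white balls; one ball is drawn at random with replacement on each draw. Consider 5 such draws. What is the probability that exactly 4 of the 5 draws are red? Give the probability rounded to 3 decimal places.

0.026

X ~ Binomial(n=5, p=0.294118).
P(X=4) = C(5,4) · p^4 · (1−p)^1
= 5 · 0.0074831 · 0.70588 = 0.02641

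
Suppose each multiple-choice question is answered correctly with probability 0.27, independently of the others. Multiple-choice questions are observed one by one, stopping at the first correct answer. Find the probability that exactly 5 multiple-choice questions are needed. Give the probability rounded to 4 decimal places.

0.0767

Geometric (trials to first success), p = 0.27.
P(Y = 5) = (1−p)^4 · p = 0.28398 · 0.27 = 0.076675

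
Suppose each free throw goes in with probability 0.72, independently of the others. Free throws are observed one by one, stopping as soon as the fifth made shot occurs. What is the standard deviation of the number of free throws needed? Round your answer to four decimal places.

Y = total free throws until the fifth success; negative binomial with r=5, p=0.72.
SD(Y) = √[r(1−p)/p²] = √(2.700617) = 1.643355

1.6434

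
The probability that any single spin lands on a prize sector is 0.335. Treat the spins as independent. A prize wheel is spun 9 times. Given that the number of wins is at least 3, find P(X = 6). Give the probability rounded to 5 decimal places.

0.05569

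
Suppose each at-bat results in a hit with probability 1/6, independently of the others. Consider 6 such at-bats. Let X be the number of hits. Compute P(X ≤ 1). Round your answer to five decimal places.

X ~ Binomial(6, 0.166667); P(X ≤ 1) = Σ C(6,k) p^k (1−p)^(6−k) over k:
  k=0: C(6,0)·0.166667^0·0.833333^6 = 0.3348980
  k=1: C(6,1)·0.166667^1·0.833333^5 = 0.4018776
Total = 0.7367755

0.73678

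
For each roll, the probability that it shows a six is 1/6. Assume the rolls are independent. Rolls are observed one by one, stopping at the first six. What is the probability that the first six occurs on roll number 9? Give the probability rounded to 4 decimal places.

Geometric (trials to first success), p = 0.166667.
P(Y = 9) = (1−p)^8 · p = 0.23257 · 0.166667 = 0.038761

0.0388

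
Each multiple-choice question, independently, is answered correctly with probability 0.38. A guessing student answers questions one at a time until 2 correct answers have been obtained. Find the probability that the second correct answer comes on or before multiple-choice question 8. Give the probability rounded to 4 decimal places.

0.8711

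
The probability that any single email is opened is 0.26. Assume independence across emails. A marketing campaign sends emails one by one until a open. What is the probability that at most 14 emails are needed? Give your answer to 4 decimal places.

0.9852

Y = number of emails to the first success; geometric, p = 0.26.
P(Y ≤ 14) = 1 − (1−p)^14 = 1 − 0.014765 = 0.985235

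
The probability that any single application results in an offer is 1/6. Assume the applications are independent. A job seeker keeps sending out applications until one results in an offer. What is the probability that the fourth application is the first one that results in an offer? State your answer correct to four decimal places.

0.0965

Geometric (trials to first success), p = 0.166667.
P(Y = 4) = (1−p)^3 · p = 0.5787 · 0.166667 = 0.096451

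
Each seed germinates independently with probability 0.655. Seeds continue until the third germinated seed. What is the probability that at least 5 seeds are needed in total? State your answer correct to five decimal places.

0.42814

Needing more than 4 seeds ⇔ fewer than 3 successes in the first 4. With X ~ Binomial(4, 0.655), P(Y > 4) = P(X ≤ 2).
  k=0: C(4,0)·0.655^0·0.345^4 = 0.0141670
  k=1: C(4,1)·0.655^1·0.345^3 = 0.1075867
  k=2: C(4,2)·0.655^2·0.345^2 = 0.3063882
P(X ≤ 2) = 0.4281419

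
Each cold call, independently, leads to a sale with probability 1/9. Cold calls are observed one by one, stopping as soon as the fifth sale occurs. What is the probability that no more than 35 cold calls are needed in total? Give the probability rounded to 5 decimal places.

Finishing within 35 cold calls ⇔ at least 5 successes in the first 35. With X ~ Binomial(35, 0.111111), P(Y ≤ 35) = 1 − P(X ≤ 4).
  k=0: C(35,0)·0.111111^0·0.888889^35 = 0.0162055
  k=1: C(35,1)·0.111111^1·0.888889^34 = 0.0708989
  k=2: C(35,2)·0.111111^2·0.888889^33 = 0.1506603
  k=3: C(35,3)·0.111111^3·0.888889^32 = 0.2071579
  k=4: C(35,4)·0.111111^4·0.888889^31 = 0.2071579
1 − 0.6520804 = 0.3479196

0.34792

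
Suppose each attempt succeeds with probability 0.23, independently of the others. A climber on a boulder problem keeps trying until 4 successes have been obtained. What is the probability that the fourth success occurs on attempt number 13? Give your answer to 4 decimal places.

0.0586

Y = trial on which the fourth success occurs; negative binomial, r=4, p=0.23.
P(Y=13) = C(12,3) · p^4 · (1−p)^9
= 220 · 0.0027984 · 0.095152 = 0.058580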